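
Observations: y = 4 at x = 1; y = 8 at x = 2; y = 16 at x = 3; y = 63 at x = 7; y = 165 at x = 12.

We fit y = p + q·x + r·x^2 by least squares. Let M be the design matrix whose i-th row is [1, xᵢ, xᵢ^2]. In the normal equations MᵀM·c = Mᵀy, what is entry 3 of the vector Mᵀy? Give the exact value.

27027

Entry 3 ↔ basis x^2, so (Mᵀy)_{3} = Σᵢ (x^2)·yᵢ = (1)·(4) + (4)·(8) + (9)·(16) + (49)·(63) + (144)·(165) = 27027.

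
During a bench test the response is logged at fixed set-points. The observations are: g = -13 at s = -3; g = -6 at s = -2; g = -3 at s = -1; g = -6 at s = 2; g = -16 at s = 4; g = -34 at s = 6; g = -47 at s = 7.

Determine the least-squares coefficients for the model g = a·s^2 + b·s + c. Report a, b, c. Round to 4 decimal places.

Setting ∂/∂a … = 0 gives: 4067·a + 595·b + 119·c = -3951;  595·a + 119·b + 13·c = -555;  119·a + 13·b + 7·c = -125.
(Σs^2·s^2 = 4067, Σs^2·s = 595, Σs^2 = 119, Σs·s = 119, Σs = 13, Σ1 = 7, Σs^2·g = -3951, Σs·g = -555, Σg = -125.)
Inverting the 3×3 Gram matrix, [a, b, c]ᵀ = [-30602/31507, 1917/4501, -9616/4501]ᵀ.

a = -0.9713, b = 0.4259, c = -2.1364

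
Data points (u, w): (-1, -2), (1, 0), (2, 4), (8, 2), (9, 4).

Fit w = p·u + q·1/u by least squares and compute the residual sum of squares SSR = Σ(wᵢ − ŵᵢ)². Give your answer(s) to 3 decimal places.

SSR = 11.240

Sums needed: Σu·u = 151, Σu·1/u = 5, Σ1/u·1/u = 11809/5184.
Moment sums: Σu·w = 62, Σ1/u·w = 169/36.
Normal equations: [[151, 5]; [5, 11809/5184]]·[p, q]ᵀ = [62, 169/36]ᵀ.
Determinant 151·(11809/5184) − 5² = 1653559/5184.
p = (62·(11809/5184) − 5·(169/36))/(1653559/5184) = 610478/1653559; q = (151·(169/36) − 5·62)/(1653559/5184) = 2067696/1653559.
Residuals: -628944/1653559, -2678174/1653559, 4359432/1653559, -1835168/1653559, 890190/1653559; SSR = 18586040/1653559.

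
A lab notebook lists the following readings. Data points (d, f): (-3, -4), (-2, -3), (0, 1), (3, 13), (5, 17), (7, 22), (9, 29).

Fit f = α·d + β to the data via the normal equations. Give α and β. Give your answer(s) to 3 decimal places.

α = 2.818, β = 3.066

Setting ∂/∂α … = 0 gives: 177·α + 19·β = 557;  19·α + 7·β = 75.
Eliminating β: 7·(row 1) − 19·(row 2) gives 878·α = 7·557 − 19·75 = 2474, so α = 1237/439.
Then β = (75 − 19·(1237/439))/7 = 1346/439.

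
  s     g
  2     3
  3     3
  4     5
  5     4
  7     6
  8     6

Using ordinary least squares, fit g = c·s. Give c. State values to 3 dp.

c = 0.868

Normal-equation sums: Σs·s = 167.
Right-hand side: Σs·g = 145.
So MᵀM·[c]ᵀ = Mᵀg: [[167]]·[c]ᵀ = [145]ᵀ.
Hence c = 145 / 167 ≈ 0.868263.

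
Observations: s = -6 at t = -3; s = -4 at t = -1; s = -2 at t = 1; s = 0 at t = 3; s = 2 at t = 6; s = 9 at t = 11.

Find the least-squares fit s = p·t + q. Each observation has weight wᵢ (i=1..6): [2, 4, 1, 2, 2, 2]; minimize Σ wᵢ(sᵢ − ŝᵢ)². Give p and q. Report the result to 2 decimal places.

The normal equations are: 355·p + 31·q = 272;  31·p + 13·q = -8.
Δ = 355·13 − 31² = 3654.
p = (272·13 − 31·(-8))/3654 = 1892/1827; q = (355·(-8) − 31·272)/3654 = -5636/1827.

p = 1.04, q = -3.08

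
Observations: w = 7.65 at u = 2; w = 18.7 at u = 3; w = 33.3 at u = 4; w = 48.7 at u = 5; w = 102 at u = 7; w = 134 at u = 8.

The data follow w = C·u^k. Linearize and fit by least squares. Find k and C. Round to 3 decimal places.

k = 2.044, C = 1.903

Taking logs, ln w = k·ln u + ln C, so regress ln w on ln u.
Σln u = 8.8128, Σ(ln u)² = 14.3101, Σln w = 21.8773, Σln u·ln w = 34.9257.
Equations: 14.3101·k + 8.8128·ln C = 34.9257;  8.8128·k + 6·ln C = 21.8773.
Solving (det = 8.1947): k = 2.04440, ln C = 0.64338, so C = exp(0.64338) = 1.90290.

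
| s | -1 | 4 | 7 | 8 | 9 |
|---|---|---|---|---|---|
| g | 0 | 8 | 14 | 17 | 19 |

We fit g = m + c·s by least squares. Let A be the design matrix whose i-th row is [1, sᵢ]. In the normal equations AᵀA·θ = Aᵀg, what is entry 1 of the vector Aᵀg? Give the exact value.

Entry 1 ↔ basis 1, so (Aᵀg)_{1} = Σᵢ gᵢ = (1)·(0) + (1)·(8) + (1)·(14) + (1)·(17) + (1)·(19) = 58.

58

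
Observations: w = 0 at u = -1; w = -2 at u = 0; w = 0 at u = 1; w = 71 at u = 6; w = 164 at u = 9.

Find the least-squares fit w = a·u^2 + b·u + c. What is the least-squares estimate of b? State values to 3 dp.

b = -0.228

From the data, Σu^2·u^2 = 7859, Σu^2·u = 945, Σu^2 = 119, Σu·u = 119, Σu = 15, Σ1 = 5.
For Xᵀw: Σu^2·w = 15840, Σu·w = 1902, Σw = 233.
XᵀX·[a, b, c]ᵀ = Xᵀw becomes [[7859, 945, 119]; [945, 119, 15]; [119, 15, 5]]·[a, b, c]ᵀ = [15840, 1902, 233]ᵀ.
Row-reducing yields a = 136091/65598, b = -4987/21866, c = -68608/32799.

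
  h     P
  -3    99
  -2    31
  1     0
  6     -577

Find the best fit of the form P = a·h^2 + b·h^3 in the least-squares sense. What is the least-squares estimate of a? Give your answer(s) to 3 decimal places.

Compute the Gram sums: Σh^2·h^2 = 1394, Σh^2·h^3 = 7502, Σh^3·h^3 = 47450.
For MᵀP: Σh^2·P = -19757, Σh^3·P = -127553.
Normal equations: [[1394, 7502]; [7502, 47450]]·[a, b]ᵀ = [-19757, -127553]ᵀ.
Determinant 1394·47450 − 7502² = 9865296.
a = ((-19757)·47450 − 7502·(-127553))/9865296 = 1619413/822108; b = (1394·(-127553) − 7502·(-19757))/9865296 = -2465989/822108.

a = 1.970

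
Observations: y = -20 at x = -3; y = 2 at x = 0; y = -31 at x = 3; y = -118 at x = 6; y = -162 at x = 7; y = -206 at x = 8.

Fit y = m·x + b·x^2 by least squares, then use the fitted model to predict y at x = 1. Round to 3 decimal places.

Setting ∂/∂m … = 0 gives: 167·m + 1071·b = -3523;  1071·m + 7955·b = -25829.
(Σx·x = 167, Σx·x^2 = 1071, Σx^2·x^2 = 7955, Σx·y = -3523, Σx^2·y = -25829.)
Δ = 167·7955 − 1071² = 181444.
m = ((-3523)·7955 − 1071·(-25829))/181444 = -181303/90722; b = (167·(-25829) − 1071·(-3523))/181444 = -270155/90722.
At x = 1: ŷ = (-181303/90722)·(1) + (-270155/90722)·(1) = -225729/45361.

ŷ = -4.976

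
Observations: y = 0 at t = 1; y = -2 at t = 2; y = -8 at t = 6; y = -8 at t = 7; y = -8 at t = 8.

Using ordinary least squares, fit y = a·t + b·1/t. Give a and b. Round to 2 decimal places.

a = -1.15, b = 0.96

Normal-equation sums: Σt·t = 154, Σt·1/t = 5, Σ1/t·1/t = 37081/28224.
For Mᵀy: Σt·y = -172, Σ1/t·y = -94/21.
MᵀM·[a, b]ᵀ = Mᵀy becomes [[154, 5]; [5, 37081/28224]]·[a, b]ᵀ = [-172, -94/21]ᵀ.
det = 154·(37081/28224) − 5² = 357491/2016.
a = ((-172)·(37081/28224) − 5·(-94/21))/(357491/2016) = -2873126/2502437; b = (154·(-94/21) − 5·(-172))/(357491/2016) = 344064/357491.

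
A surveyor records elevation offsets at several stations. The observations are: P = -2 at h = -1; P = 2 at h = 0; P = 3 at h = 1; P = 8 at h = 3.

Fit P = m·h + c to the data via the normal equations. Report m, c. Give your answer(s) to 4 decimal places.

m = 2.3714, c = 0.9714

From the data, Σh·h = 11, Σh = 3, Σ1 = 4.
Moment sums: Σh·P = 29, ΣP = 11.
Eliminating c: 4·(row 1) − 3·(row 2) gives 35·m = 4·29 − 3·11 = 83, so m = 83/35.
Then c = (11 − 3·(83/35))/4 = 34/35.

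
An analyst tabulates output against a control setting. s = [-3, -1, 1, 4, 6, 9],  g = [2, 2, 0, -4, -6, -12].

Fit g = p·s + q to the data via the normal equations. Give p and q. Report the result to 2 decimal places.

p = -1.18, q = 0.16

XᵀX·[p, q]ᵀ = Xᵀg reads: 144·p + 16·q = -168;  16·p + 6·q = -18.
Δ = 144·6 − 16² = 608.
p = ((-168)·6 − 16·(-18))/608 = -45/38; q = (144·(-18) − 16·(-168))/608 = 3/19.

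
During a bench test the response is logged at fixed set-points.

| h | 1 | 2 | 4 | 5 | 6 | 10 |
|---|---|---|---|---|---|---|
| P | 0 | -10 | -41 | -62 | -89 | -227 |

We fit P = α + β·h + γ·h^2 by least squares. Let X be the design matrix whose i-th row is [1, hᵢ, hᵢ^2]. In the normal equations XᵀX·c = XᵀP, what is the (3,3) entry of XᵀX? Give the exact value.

12194

Row 3 ↔ basis h^2, column 3 ↔ basis h^2, so (XᵀX)_{3,3} = Σᵢ (h^2)·(h^2) = (1)·(1) + (4)·(4) + (16)·(16) + (25)·(25) + (36)·(36) + (100)·(100) = 12194.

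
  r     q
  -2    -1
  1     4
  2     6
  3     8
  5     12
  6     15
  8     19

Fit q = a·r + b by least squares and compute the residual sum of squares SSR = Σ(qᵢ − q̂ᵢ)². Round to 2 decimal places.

SSR = 1.65

From the data, Σr·r = 143, Σr = 23, Σ1 = 7.
And Σr·q = 344, Σq = 63.
Normal equations: [[143, 23]; [23, 7]]·[a, b]ᵀ = [344, 63]ᵀ.
Δ = 143·7 − 23² = 472.
a = (344·7 − 23·63)/472 = 959/472; b = (143·63 − 23·344)/472 = 1097/472.
Residuals: 349/472, -21/59, -183/472, -99/236, -57/118, 229/472, 199/472; SSR = 777/472.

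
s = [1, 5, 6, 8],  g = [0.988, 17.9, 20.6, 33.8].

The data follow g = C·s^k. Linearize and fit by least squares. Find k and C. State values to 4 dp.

Linearized form: ln g = k·ln s + ln C. From the 4 transformed points,
AᵀA = [[10.1248, 5.4806]; [5.4806, 4]], rhs = [17.3841, 9.4185]ᵀ  (here Σln s = 5.4806, Σ(ln s)² = 10.1248, Σln g = 9.4185, Σln s·ln g = 17.3841).
Solving (det = 10.4617): k = 1.71264, ln C = 0.00803, so C = exp(0.00803) = 1.00806.

k = 1.7126, C = 1.0081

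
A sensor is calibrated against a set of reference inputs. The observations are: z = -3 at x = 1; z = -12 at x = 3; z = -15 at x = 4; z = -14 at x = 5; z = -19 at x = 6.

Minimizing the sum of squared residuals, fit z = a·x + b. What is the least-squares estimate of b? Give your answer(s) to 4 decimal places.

b = -1.4054

From the data, Σx·x = 87, Σx = 19, Σ1 = 5.
For Mᵀz: Σx·z = -283, Σz = -63.
Normal equations: [[87, 19]; [19, 5]]·[a, b]ᵀ = [-283, -63]ᵀ.
Determinant 87·5 − 19² = 74.
a = ((-283)·5 − 19·(-63))/74 = -109/37; b = (87·(-63) − 19·(-283))/74 = -52/37.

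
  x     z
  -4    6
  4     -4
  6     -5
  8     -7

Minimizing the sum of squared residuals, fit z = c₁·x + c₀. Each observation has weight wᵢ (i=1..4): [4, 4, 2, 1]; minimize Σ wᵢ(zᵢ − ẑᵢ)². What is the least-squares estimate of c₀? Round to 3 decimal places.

c₀ = 1.256

With design matrix M, MᵀWM = [[264, 20]; [20, 11]] and MᵀWz = [-276, -9]ᵀ.
Δ = 264·11 − 20² = 2504.
c₁ = ((-276)·11 − 20·(-9))/2504 = -357/313; c₀ = (264·(-9) − 20·(-276))/2504 = 393/313.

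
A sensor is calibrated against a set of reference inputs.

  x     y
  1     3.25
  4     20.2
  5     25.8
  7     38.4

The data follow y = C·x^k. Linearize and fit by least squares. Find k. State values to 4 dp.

Linearized form: ln y = k·ln x + ln C. From the 4 transformed points,
Over the data: Σln x = 4.9416, Σ(ln x)² = 8.2987, Σln y = 11.0828, Σln x·ln y = 16.4968.
Normal system: [[8.2987, 4.9416]; [4.9416, 4]]·[k, ln C]ᵀ = [16.4968, 11.0828]ᵀ.
Δ = 8.2987·4 − (4.9416)² = 8.7748; k = (16.4968·4 − 4.9416·11.0828)/8.7748 = 1.27868, ln C = (8.2987·11.0828 − 4.9416·16.4968)/8.7748 = 1.19100.

k = 1.2787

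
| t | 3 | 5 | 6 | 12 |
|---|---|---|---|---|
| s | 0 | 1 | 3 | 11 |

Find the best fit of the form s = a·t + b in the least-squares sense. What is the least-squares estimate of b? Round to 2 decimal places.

From the data, Σt·t = 214, Σt = 26, Σ1 = 4.
Right-hand side: Σt·s = 155, Σs = 15.
So MᵀM·[a, b]ᵀ = Mᵀs: [[214, 26]; [26, 4]]·[a, b]ᵀ = [155, 15]ᵀ.
Eliminating b: 4·(row 1) − 26·(row 2) gives 180·a = 4·155 − 26·15 = 230, so a = 23/18.
Then b = (15 − 26·(23/18))/4 = -41/9.

b = -4.56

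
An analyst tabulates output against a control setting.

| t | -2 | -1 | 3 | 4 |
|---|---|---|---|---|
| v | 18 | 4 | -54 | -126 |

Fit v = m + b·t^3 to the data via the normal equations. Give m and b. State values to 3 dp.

m = 1.583, b = -2.004

Sums needed: Σ1 = 4, Σt^3 = 82, Σt^3·t^3 = 4890.
For Aᵀv: Σv = -158, Σt^3·v = -9670.
So AᵀA·[m, b]ᵀ = Aᵀv: [[4, 82]; [82, 4890]]·[m, b]ᵀ = [-158, -9670]ᵀ.
det = 4·4890 − 82² = 12836.
m = ((-158)·4890 − 82·(-9670))/12836 = 5080/3209; b = (4·(-9670) − 82·(-158))/12836 = -6431/3209.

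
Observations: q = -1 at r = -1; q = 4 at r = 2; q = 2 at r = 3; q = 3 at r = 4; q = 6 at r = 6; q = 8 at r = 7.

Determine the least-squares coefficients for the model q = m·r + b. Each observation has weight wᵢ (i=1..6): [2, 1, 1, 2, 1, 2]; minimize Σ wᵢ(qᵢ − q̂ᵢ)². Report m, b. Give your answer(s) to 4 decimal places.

m = 1.0479, b = -0.0539

Compute the Gram sums: Σwᵢ·r·r = 181, Σwᵢ·r = 31, Σwᵢ·1 = 9.
Right-hand side: Σwᵢ·r·q = 188, Σwᵢ·q = 32.
Normal equations: [[181, 31]; [31, 9]]·[m, b]ᵀ = [188, 32]ᵀ.
Eliminating b: 9·(row 1) − 31·(row 2) gives 668·m = 9·188 − 31·32 = 700, so m = 175/167.
Then b = (32 − 31·(175/167))/9 = -9/167.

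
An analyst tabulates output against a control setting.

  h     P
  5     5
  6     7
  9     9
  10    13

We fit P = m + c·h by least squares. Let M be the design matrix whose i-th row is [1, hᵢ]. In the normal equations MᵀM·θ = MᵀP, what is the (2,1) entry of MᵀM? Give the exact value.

Row 2 ↔ basis h, column 1 ↔ basis 1, so (MᵀM)_{2,1} = Σᵢ h = (5)·(1) + (6)·(1) + (9)·(1) + (10)·(1) = 30.

30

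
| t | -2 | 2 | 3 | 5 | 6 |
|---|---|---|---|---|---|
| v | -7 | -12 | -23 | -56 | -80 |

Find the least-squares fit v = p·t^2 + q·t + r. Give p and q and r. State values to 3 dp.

p = -1.967, q = -1.193, r = -1.569

Forming AᵀA = [[2034, 368, 78]; [368, 78, 14]; [78, 14, 5]] and Aᵀv = [-4563, -839, -178]ᵀ gives AᵀA·[p, q, r]ᵀ = Aᵀv.
Solving the 3×3 system (Gaussian elimination) gives p = -45877/23318, q = -27807/23318, r = -18290/11659.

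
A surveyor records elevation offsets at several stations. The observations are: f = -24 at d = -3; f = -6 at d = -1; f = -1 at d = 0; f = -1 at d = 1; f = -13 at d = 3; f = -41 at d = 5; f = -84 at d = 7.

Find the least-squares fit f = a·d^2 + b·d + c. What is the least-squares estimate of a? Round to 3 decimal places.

a = -1.954

The normal system AᵀA·[a, b, c]ᵀ = Aᵀf is [[3190, 468, 94]; [468, 94, 12]; [94, 12, 7]]·[a, b, c]ᵀ = [-5481, -755, -170]ᵀ.
Row-reducing yields a = -324047/165858, b = 102363/55286, c = -14495/11847.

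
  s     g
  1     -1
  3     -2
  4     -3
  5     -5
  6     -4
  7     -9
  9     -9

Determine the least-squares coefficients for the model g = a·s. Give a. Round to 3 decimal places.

a = -0.977

Setting ∂/∂a … = 0 gives: 217·a = -212.
(Σs·s = 217, Σs·g = -212.)
a = (-212)/217 = -0.976959.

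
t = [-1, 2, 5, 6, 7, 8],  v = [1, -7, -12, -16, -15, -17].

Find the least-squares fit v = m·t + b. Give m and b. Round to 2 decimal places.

m = -2.00, b = -2.00

Setting ∂/∂m … = 0 gives: 179·m + 27·b = -412;  27·m + 6·b = -66.
det = 179·6 − 27² = 345.
m = ((-412)·6 − 27·(-66))/345 = -2; b = (179·(-66) − 27·(-412))/345 = -2.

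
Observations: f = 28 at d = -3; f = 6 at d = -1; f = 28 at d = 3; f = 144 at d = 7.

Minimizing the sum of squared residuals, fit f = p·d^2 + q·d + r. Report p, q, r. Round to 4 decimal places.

AᵀA·[p, q, r]ᵀ = Aᵀf reads: 2564·p + 342·q + 68·r = 7566;  342·p + 68·q + 6·r = 1002;  68·p + 6·q + 4·r = 206.
(Σd^2·d^2 = 2564, Σd^2·d = 342, Σd^2 = 68, Σd·d = 68, Σd = 6, Σ1 = 4, Σd^2·f = 7566, Σd·f = 1002, Σf = 206.)
Row-reducing yields p = 4591/1592, q = 3/199, r = 3905/1592.

p = 2.8838, q = 0.0151, r = 2.4529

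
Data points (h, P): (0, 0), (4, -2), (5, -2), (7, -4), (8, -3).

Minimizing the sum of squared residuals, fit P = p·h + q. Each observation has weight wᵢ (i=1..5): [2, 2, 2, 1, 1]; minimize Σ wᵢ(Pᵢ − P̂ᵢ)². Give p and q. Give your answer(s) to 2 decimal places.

From the data, Σwᵢ·h·h = 195, Σwᵢ·h = 33, Σwᵢ·1 = 8.
And Σwᵢ·h·P = -88, Σwᵢ·P = -15.
MᵀWM·[p, q]ᵀ = MᵀWP becomes [[195, 33]; [33, 8]]·[p, q]ᵀ = [-88, -15]ᵀ.
Eliminating q: 8·(row 1) − 33·(row 2) gives 471·p = 8·(-88) − 33·(-15) = -209, so p = -209/471.
Then q = ((-15) − 33·(-209/471))/8 = -7/157.

p = -0.44, q = -0.04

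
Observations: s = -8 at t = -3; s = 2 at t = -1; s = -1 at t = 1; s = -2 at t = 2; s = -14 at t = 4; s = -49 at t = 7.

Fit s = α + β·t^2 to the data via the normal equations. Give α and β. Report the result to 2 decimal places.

α = 1.76, β = -1.03

Normal-equation sums: Σ1 = 6, Σt^2 = 80, Σt^2·t^2 = 2756.
Moment sums: Σs = -72, Σt^2·s = -2704.
Normal equations: [[6, 80]; [80, 2756]]·[α, β]ᵀ = [-72, -2704]ᵀ.
Determinant 6·2756 − 80² = 10136.
α = ((-72)·2756 − 80·(-2704))/10136 = 2236/1267; β = (6·(-2704) − 80·(-72))/10136 = -1308/1267.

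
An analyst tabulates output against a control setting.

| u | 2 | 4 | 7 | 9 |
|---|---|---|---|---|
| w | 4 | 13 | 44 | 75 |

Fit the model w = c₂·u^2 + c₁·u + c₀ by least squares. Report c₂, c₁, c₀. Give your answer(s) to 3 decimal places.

Entries of MᵀM: Σu^2·u^2 = 9234, Σu^2·u = 1144, Σu^2 = 150, Σu·u = 150, Σu = 22, Σ1 = 4.
For Mᵀw: Σu^2·w = 8455, Σu·w = 1043, Σw = 136.
Normal equations: [[9234, 1144, 150]; [1144, 150, 22]; [150, 22, 4]]·[c₂, c₁, c₀]ᵀ = [8455, 1043, 136]ᵀ.
Solving the 3×3 system (Gaussian elimination) gives c₂ = 11/10, c₁ = -559/290, c₀ = 486/145.

c₂ = 1.100, c₁ = -1.928, c₀ = 3.352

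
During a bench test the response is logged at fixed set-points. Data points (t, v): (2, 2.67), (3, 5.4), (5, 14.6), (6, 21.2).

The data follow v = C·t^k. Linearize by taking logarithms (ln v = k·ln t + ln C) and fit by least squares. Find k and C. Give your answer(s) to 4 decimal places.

k = 1.8899, C = 0.7028

Linearized form: ln v = k·ln t + ln C. From the 4 transformed points,
Sums: Σln t = 5.1930, Σ(ln t)² = 7.4881, Σln v = 8.4035, Σln t·ln v = 12.3204.
Normal system: [[7.4881, 5.1930]; [5.1930, 4]]·[k, ln C]ᵀ = [12.3204, 8.4035]ᵀ.
Δ = 7.4881·4 − (5.1930)² = 2.9856; k = (12.3204·4 − 5.1930·8.4035)/2.9856 = 1.88994, ln C = (7.4881·8.4035 − 5.1930·12.3204)/2.9856 = -0.35272, so C = exp(-0.35272) = 0.70277.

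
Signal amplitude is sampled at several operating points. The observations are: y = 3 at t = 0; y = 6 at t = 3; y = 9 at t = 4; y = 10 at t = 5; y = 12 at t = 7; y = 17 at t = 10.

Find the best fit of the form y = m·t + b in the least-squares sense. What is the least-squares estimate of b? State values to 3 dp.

The normal equations are: 199·m + 29·b = 358;  29·m + 6·b = 57.
(Σt·t = 199, Σt = 29, Σ1 = 6, Σt·y = 358, Σy = 57.)
Δ = 199·6 − 29² = 353.
m = (358·6 − 29·57)/353 = 495/353; b = (199·57 − 29·358)/353 = 961/353.

b = 2.722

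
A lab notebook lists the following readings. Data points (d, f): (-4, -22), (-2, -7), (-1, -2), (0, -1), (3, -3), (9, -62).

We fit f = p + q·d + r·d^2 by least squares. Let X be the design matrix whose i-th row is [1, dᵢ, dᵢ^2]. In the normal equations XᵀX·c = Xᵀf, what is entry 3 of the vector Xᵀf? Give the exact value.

-5431

Entry 3 ↔ basis d^2, so (Xᵀf)_{3} = Σᵢ (d^2)·fᵢ = (16)·(-22) + (4)·(-7) + (1)·(-2) + (0)·(-1) + (9)·(-3) + (81)·(-62) = -5431.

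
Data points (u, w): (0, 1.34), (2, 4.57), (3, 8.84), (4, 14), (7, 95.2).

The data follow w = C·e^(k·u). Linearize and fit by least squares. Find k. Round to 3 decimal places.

k = 0.606

Linearized form: ln w = k·u + ln C. From the 5 transformed points,
Σu = 16.0000, Σ(u)² = 78.0000, Σln w = 11.1865, Σu·ln w = 52.0250.
Equations: 78.0000·k + 16.0000·ln C = 52.0250;  16.0000·k + 5·ln C = 11.1865.
Slope k = (n·Σu·ln w − Σu·Σln w)/(n·Σ(u)² − (Σu)²) = (5·52.0250 − 16.0000·11.1865)/134.0000 = 0.60553; ln C = (Σln w − k·Σu)/n = 0.29961.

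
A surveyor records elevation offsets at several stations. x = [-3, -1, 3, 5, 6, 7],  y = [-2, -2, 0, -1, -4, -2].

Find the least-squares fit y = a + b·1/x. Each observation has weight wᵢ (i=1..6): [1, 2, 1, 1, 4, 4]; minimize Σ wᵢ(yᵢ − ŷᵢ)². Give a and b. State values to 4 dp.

The normal system AᵀWA·[a, b]ᵀ = AᵀWy is [[13, -59/105]; [-59/105, 9022/3675]]·[a, b]ᵀ = [-31, 23/35]ᵀ.
Eliminating b: (9022/3675)·(row 1) − (-59/105)·(row 2) gives (348377/11025)·a = (9022/3675)·(-31) − (-59/105)·(23/35) = -3711/49, so a = -834975/348377.
Then b = ((23/35) − (-59/105)·(-834975/348377))/(9022/3675) = -97860/348377.

a = -2.3968, b = -0.2809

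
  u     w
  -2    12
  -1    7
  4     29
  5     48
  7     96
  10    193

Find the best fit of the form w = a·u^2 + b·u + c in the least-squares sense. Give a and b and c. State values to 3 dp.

Sums needed: Σu^2·u^2 = 13299, Σu^2·u = 1523, Σu^2 = 195, Σu·u = 195, Σu = 23, Σ1 = 6.
Right-hand side: Σu^2·w = 25723, Σu·w = 2927, Σw = 385.
AᵀA·[a, b, c]ᵀ = Aᵀw becomes [[13299, 1523, 195]; [1523, 195, 23]; [195, 23, 6]]·[a, b, c]ᵀ = [25723, 2927, 385]ᵀ.
Inverting the 3×3 Gram matrix, [a, b, c]ᵀ = [47657/23720, -23741/23720, 16047/5930]ᵀ.

a = 2.009, b = -1.001, c = 2.706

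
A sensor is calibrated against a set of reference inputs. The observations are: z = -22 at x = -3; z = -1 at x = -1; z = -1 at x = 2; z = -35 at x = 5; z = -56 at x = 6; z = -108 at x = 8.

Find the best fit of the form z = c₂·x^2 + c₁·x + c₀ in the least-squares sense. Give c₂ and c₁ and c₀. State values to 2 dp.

The normal system AᵀA·[c₂, c₁, c₀]ᵀ = Aᵀz is [[6115, 833, 139]; [833, 139, 17]; [139, 17, 6]]·[c₂, c₁, c₀]ᵀ = [-10006, -1310, -223]ᵀ.
Row-reducing yields c₂ = -14179/7008, c₁ = 81157/35040, c₀ = 4589/1460.

c₂ = -2.02, c₁ = 2.32, c₀ = 3.14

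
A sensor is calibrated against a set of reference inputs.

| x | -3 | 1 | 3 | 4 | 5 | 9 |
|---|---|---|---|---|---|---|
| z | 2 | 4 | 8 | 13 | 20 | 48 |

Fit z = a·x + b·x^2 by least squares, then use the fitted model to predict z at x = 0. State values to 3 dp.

ẑ = 0.000

The normal system MᵀM·[a, b]ᵀ = Mᵀz is [[141, 919]; [919, 7605]]·[a, b]ᵀ = [606, 4690]ᵀ.
Eliminating b: 7605·(row 1) − 919·(row 2) gives 227744·a = 7605·606 − 919·4690 = 298520, so a = 37315/28468.
Then b = (4690 − 919·(37315/28468))/7605 = 13047/28468.
At x = 0: ẑ = (37315/28468)·(0) + (13047/28468)·(0) = 0.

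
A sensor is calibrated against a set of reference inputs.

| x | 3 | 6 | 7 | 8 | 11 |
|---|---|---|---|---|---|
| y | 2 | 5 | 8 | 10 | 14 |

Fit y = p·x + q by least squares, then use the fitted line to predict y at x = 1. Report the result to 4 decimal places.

ŷ = -1.5529

MᵀM·[p, q]ᵀ = Mᵀy reads: 279·p + 35·q = 326;  35·p + 5·q = 39.
(Σx·x = 279, Σx = 35, Σ1 = 5, Σx·y = 326, Σy = 39.)
Determinant 279·5 − 35² = 170.
p = (326·5 − 35·39)/170 = 53/34; q = (279·39 − 35·326)/170 = -529/170.
At x = 1: ŷ = (53/34)·(1) + (-529/170)·(1) = -132/85.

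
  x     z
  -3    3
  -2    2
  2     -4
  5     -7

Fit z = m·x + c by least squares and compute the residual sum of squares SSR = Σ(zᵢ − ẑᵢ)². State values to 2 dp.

SSR = 0.49

Setting ∂/∂m … = 0 gives: 42·m + 2·c = -56;  2·m + 4·c = -6.
det = 42·4 − 2² = 164.
m = ((-56)·4 − 2·(-6))/164 = -53/41; c = (42·(-6) − 2·(-56))/164 = -35/41.
Residuals: -1/41, 11/41, -23/41, 13/41; SSR = 20/41.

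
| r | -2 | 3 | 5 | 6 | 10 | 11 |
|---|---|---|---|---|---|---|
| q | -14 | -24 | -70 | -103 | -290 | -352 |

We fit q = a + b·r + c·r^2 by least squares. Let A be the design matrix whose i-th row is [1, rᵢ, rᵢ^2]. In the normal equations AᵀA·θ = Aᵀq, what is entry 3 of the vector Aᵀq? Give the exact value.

-77322

Entry 3 ↔ basis r^2, so (Aᵀq)_{3} = Σᵢ (r^2)·qᵢ = (4)·(-14) + (9)·(-24) + (25)·(-70) + (36)·(-103) + (100)·(-290) + (121)·(-352) = -77322.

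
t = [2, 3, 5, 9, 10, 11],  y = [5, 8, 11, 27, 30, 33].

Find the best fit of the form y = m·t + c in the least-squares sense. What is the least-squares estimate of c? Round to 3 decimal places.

The normal equations are: 340·m + 40·c = 995;  40·m + 6·c = 114.
Eliminating c: 6·(row 1) − 40·(row 2) gives 440·m = 6·995 − 40·114 = 1410, so m = 141/44.
Then c = (114 − 40·(141/44))/6 = -26/11.

c = -2.364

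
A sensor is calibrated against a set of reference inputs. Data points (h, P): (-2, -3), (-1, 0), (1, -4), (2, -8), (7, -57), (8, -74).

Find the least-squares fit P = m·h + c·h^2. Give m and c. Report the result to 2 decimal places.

m = -1.18, c = -1.01

The normal equations are: 123·m + 855·c = -1005;  855·m + 6531·c = -7577.
(Σh·h = 123, Σh·h^2 = 855, Σh^2·h^2 = 6531, Σh·P = -1005, Σh^2·P = -7577.)
det = 123·6531 − 855² = 72288.
m = ((-1005)·6531 − 855·(-7577))/72288 = -1185/1004; c = (123·(-7577) − 855·(-1005))/72288 = -3029/3012.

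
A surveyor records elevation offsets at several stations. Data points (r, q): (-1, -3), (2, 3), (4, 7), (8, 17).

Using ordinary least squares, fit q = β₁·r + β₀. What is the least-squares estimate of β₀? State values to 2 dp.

β₀ = -1.22

The normal equations are: 85·β₁ + 13·β₀ = 173;  13·β₁ + 4·β₀ = 24.
(Σr·r = 85, Σr = 13, Σ1 = 4, Σr·q = 173, Σq = 24.)
Δ = 85·4 − 13² = 171.
β₁ = (173·4 − 13·24)/171 = 20/9; β₀ = (85·24 − 13·173)/171 = -11/9.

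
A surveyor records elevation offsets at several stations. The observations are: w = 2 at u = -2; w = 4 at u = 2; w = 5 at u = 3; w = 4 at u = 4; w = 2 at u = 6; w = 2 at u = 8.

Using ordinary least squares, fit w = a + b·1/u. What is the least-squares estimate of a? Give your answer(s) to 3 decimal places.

a = 2.801

The normal equations are: 6·a + (7/8)·b = 19;  (7/8)·a + (413/576)·b = 17/4.
(Σ1 = 6, Σ1/u = 7/8, Σ1/u·1/u = 413/576, Σw = 19, Σ1/u·w = 17/4.)
Eliminating b: (413/576)·(row 1) − (7/8)·(row 2) gives (679/192)·a = (413/576)·19 − (7/8)·(17/4) = 5705/576, so a = 815/291.
Then b = ((17/4) − (7/8)·(815/291))/(413/576) = 1704/679.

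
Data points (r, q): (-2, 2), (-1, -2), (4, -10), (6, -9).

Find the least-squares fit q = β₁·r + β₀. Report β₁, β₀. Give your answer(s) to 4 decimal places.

Compute the Gram sums: Σr·r = 57, Σr = 7, Σ1 = 4.
Right-hand side: Σr·q = -96, Σq = -19.
XᵀX·[β₁, β₀]ᵀ = Xᵀq becomes [[57, 7]; [7, 4]]·[β₁, β₀]ᵀ = [-96, -19]ᵀ.
det = 57·4 − 7² = 179.
β₁ = ((-96)·4 − 7·(-19))/179 = -251/179; β₀ = (57·(-19) − 7·(-96))/179 = -411/179.

β₁ = -1.4022, β₀ = -2.2961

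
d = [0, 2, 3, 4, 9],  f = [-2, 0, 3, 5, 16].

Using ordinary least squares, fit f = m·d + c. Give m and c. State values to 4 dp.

m = 2.0752, c = -3.0708

The normal equations are: 110·m + 18·c = 173;  18·m + 5·c = 22.
det = 110·5 − 18² = 226.
m = (173·5 − 18·22)/226 = 469/226; c = (110·22 − 18·173)/226 = -347/113.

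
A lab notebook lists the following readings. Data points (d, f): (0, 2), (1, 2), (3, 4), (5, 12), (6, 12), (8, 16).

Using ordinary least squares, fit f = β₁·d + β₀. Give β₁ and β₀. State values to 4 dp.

Sums needed: Σd·d = 135, Σd = 23, Σ1 = 6.
And Σd·f = 274, Σf = 48.
det = 135·6 − 23² = 281.
β₁ = (274·6 − 23·48)/281 = 540/281; β₀ = (135·48 − 23·274)/281 = 178/281.

β₁ = 1.9217, β₀ = 0.6335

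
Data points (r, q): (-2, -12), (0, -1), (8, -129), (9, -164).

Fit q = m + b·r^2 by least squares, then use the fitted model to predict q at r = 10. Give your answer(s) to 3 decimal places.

Compute the Gram sums: Σ1 = 4, Σr^2 = 149, Σr^2·r^2 = 10673.
Right-hand side: Σq = -306, Σr^2·q = -21588.
So MᵀM·[m, b]ᵀ = Mᵀq: [[4, 149]; [149, 10673]]·[m, b]ᵀ = [-306, -21588]ᵀ.
Eliminating b: 10673·(row 1) − 149·(row 2) gives 20491·m = 10673·(-306) − 149·(-21588) = -49326, so m = -49326/20491.
Then b = ((-21588) − 149·(-49326/20491))/10673 = -40758/20491.
At r = 10: q̂ = (-49326/20491)·(1) + (-40758/20491)·(100) = -4125126/20491.

q̂ = -201.314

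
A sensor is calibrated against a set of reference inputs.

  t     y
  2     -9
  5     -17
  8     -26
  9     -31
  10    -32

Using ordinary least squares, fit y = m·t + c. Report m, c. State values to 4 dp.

Sums needed: Σt·t = 274, Σt = 34, Σ1 = 5.
Moment sums: Σt·y = -910, Σy = -115.
AᵀA·[m, c]ᵀ = Aᵀy becomes [[274, 34]; [34, 5]]·[m, c]ᵀ = [-910, -115]ᵀ.
det = 274·5 − 34² = 214.
m = ((-910)·5 − 34·(-115))/214 = -320/107; c = (274·(-115) − 34·(-910))/214 = -285/107.

m = -2.9907, c = -2.6636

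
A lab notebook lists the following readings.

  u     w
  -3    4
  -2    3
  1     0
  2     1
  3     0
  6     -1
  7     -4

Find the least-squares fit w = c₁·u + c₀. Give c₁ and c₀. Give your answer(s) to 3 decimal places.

The normal system MᵀM·[c₁, c₀]ᵀ = Mᵀw is [[112, 14]; [14, 7]]·[c₁, c₀]ᵀ = [-50, 3]ᵀ.
Eliminating c₀: 7·(row 1) − 14·(row 2) gives 588·c₁ = 7·(-50) − 14·3 = -392, so c₁ = -2/3.
Then c₀ = (3 − 14·(-2/3))/7 = 37/21.

c₁ = -0.667, c₀ = 1.762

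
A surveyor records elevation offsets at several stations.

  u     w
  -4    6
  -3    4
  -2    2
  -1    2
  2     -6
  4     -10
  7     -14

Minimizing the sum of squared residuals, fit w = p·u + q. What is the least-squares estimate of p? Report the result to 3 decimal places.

p = -1.895

Compute the Gram sums: Σu·u = 99, Σu = 3, Σ1 = 7.
And Σu·w = -192, Σw = -16.
Normal equations: [[99, 3]; [3, 7]]·[p, q]ᵀ = [-192, -16]ᵀ.
det = 99·7 − 3² = 684.
p = ((-192)·7 − 3·(-16))/684 = -36/19; q = (99·(-16) − 3·(-192))/684 = -28/19.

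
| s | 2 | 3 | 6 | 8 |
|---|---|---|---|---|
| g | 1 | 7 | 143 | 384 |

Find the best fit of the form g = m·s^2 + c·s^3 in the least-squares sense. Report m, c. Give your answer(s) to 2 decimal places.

m = -2.14, c = 1.02

The normal equations are: 5489·m + 40819·c = 29791;  40819·m + 309593·c = 227693.
Δ = 5489·309593 − 40819² = 33165216.
m = (29791·309593 − 40819·227693)/33165216 = -1481573/690942; c = (5489·227693 − 40819·29791)/33165216 = 703501/690942.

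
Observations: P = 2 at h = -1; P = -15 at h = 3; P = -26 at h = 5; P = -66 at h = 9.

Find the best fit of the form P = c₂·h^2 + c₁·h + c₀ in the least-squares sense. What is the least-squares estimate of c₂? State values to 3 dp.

c₂ = -0.479

Entries of XᵀX: Σh^2·h^2 = 7268, Σh^2·h = 880, Σh^2 = 116, Σh·h = 116, Σh = 16, Σ1 = 4.
And Σh^2·P = -6129, Σh·P = -771, ΣP = -105.
So XᵀX·[c₂, c₁, c₀]ᵀ = XᵀP: [[7268, 880, 116]; [880, 116, 16]; [116, 16, 4]]·[c₂, c₁, c₀]ᵀ = [-6129, -771, -105]ᵀ.
Row-reducing yields c₂ = -23/48, c₁ = -35/12, c₀ = -11/16.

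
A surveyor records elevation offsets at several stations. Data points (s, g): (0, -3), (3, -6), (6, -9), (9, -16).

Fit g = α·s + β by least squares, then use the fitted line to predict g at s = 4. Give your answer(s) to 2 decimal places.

Forming AᵀA = [[126, 18]; [18, 4]] and Aᵀg = [-216, -34]ᵀ gives AᵀA·[α, β]ᵀ = Aᵀg.
Eliminating β: 4·(row 1) − 18·(row 2) gives 180·α = 4·(-216) − 18·(-34) = -252, so α = -7/5.
Then β = ((-34) − 18·(-7/5))/4 = -11/5.
At s = 4: ĝ = (-7/5)·(4) + (-11/5)·(1) = -39/5.

ĝ = -7.80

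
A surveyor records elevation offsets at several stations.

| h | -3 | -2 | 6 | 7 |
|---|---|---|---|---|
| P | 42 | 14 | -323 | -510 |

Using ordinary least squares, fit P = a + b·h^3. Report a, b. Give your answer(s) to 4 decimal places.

Sums needed: Σ1 = 4, Σh^3 = 524, Σh^3·h^3 = 165098.
Moment sums: ΣP = -777, Σh^3·P = -245944.
XᵀX·[a, b]ᵀ = XᵀP becomes [[4, 524]; [524, 165098]]·[a, b]ᵀ = [-777, -245944]ᵀ.
Δ = 4·165098 − 524² = 385816.
a = ((-777)·165098 − 524·(-245944))/385816 = 296755/192908; b = (4·(-245944) − 524·(-777))/385816 = -144157/96454.

a = 1.5383, b = -1.4946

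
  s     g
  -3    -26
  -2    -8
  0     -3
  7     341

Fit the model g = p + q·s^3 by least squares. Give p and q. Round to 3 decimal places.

p = -0.671, q = 0.996

With design matrix X, XᵀX = [[4, 308]; [308, 118442]] and Xᵀg = [304, 117729]ᵀ.
Eliminating q: 118442·(row 1) − 308·(row 2) gives 378904·p = 118442·304 − 308·117729 = -254164, so p = -63541/94726.
Then q = (117729 − 308·(-63541/94726))/118442 = 94321/94726.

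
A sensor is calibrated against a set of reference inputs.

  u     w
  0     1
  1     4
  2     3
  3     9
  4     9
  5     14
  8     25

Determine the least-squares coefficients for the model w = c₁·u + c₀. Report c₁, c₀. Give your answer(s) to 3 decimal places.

Normal-equation sums: Σu·u = 119, Σu = 23, Σ1 = 7.
Right-hand side: Σu·w = 343, Σw = 65.
Eliminating c₀: 7·(row 1) − 23·(row 2) gives 304·c₁ = 7·343 − 23·65 = 906, so c₁ = 453/152.
Then c₀ = (65 − 23·(453/152))/7 = -77/152.

c₁ = 2.980, c₀ = -0.507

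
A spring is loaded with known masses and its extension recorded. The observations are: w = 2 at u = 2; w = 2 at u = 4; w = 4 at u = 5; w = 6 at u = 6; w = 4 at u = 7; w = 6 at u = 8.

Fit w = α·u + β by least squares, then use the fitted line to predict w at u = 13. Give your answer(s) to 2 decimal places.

ŵ = 9.26

Compute the Gram sums: Σu·u = 194, Σu = 32, Σ1 = 6.
Moment sums: Σu·w = 144, Σw = 24.
Δ = 194·6 − 32² = 140.
α = (144·6 − 32·24)/140 = 24/35; β = (194·24 − 32·144)/140 = 12/35.
At u = 13: ŵ = (24/35)·(13) + (12/35)·(1) = 324/35.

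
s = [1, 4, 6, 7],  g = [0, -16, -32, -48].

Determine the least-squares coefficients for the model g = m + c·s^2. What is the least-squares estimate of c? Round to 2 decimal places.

Setting ∂/∂m … = 0 gives: 4·m + 102·c = -96;  102·m + 3954·c = -3760.
(Σ1 = 4, Σs^2 = 102, Σs^2·s^2 = 3954, Σg = -96, Σs^2·g = -3760.)
det = 4·3954 − 102² = 5412.
m = ((-96)·3954 − 102·(-3760))/5412 = 8/11; c = (4·(-3760) − 102·(-96))/5412 = -32/33.

c = -0.97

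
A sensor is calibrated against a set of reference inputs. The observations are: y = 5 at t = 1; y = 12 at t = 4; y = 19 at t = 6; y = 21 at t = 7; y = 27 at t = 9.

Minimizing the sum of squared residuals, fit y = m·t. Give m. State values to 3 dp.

Setting ∂/∂m … = 0 gives: 183·m = 557.
Hence m = 557 / 183 ≈ 3.04372.

m = 3.044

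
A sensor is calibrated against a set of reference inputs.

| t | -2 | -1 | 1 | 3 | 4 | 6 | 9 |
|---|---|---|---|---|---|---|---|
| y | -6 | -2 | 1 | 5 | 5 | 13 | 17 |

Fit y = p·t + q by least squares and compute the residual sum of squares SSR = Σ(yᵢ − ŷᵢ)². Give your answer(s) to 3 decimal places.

SSR = 9.725

From the data, Σt·t = 148, Σt = 20, Σ1 = 7.
For Aᵀy: Σt·y = 281, Σy = 33.
Normal equations: [[148, 20]; [20, 7]]·[p, q]ᵀ = [281, 33]ᵀ.
Eliminating q: 7·(row 1) − 20·(row 2) gives 636·p = 7·281 − 20·33 = 1307, so p = 1307/636.
Then q = (33 − 20·(1307/636))/7 = -184/159.
Residuals: -233/318, 257/212, 65/636, -5/636, -328/159, 581/318, -215/636; SSR = 6185/636.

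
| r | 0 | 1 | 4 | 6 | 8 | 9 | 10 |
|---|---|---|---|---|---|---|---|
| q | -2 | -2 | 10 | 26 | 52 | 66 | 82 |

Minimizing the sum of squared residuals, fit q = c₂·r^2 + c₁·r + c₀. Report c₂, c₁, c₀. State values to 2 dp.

Normal-equation sums: Σr^2·r^2 = 22210, Σr^2·r = 2522, Σr^2 = 298, Σr·r = 298, Σr = 38, Σ1 = 7.
Moment sums: Σr^2·q = 17968, Σr·q = 2024, Σq = 232.
Normal equations: [[22210, 2522, 298]; [2522, 298, 38]; [298, 38, 7]]·[c₂, c₁, c₀]ᵀ = [17968, 2024, 232]ᵀ.
Solving the 3×3 system (Gaussian elimination) gives c₂ = 2465/2709, c₁ = -1721/2709, c₀ = -5812/2709.

c₂ = 0.91, c₁ = -0.64, c₀ = -2.15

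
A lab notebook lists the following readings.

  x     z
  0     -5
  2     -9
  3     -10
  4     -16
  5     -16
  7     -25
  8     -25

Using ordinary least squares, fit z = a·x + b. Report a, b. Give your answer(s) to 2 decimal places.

a = -2.73, b = -3.84

Setting ∂/∂a … = 0 gives: 167·a + 29·b = -567;  29·a + 7·b = -106.
Δ = 167·7 − 29² = 328.
a = ((-567)·7 − 29·(-106))/328 = -895/328; b = (167·(-106) − 29·(-567))/328 = -1259/328.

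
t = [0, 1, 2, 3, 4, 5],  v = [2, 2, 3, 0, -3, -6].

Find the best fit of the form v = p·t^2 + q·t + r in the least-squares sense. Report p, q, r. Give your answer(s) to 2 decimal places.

p = -0.55, q = 1.11, r = 1.96

Forming XᵀX = [[979, 225, 55]; [225, 55, 15]; [55, 15, 6]] and Xᵀv = [-184, -34, -2]ᵀ gives XᵀX·[p, q, r]ᵀ = Xᵀv.
Solving the 3×3 system (Gaussian elimination) gives p = -31/56, q = 311/280, r = 55/28.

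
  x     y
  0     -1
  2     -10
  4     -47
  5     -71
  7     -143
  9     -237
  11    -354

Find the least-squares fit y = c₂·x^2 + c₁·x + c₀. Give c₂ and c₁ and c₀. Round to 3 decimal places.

Setting ∂/∂c₂ … = 0 gives: 24500·c₂ + 2600·c₁ + 296·c₀ = -71605;  2600·c₂ + 296·c₁ + 38·c₀ = -7591;  296·c₂ + 38·c₁ + 7·c₀ = -863.
(Σx^2·x^2 = 24500, Σx^2·x = 2600, Σx^2 = 296, Σx·x = 296, Σx = 38, Σ1 = 7, Σx^2·y = -71605, Σx·y = -7591, Σy = -863.)
Solving the 3×3 system (Gaussian elimination) gives c₂ = -153925/51772, c₁ = 26893/51772, c₀ = -9955/25886.

c₂ = -2.973, c₁ = 0.519, c₀ = -0.385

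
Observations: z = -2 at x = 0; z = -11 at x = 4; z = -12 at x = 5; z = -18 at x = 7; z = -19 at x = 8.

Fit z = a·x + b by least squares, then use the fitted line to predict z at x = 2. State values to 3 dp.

Entries of MᵀM: Σx·x = 154, Σx = 24, Σ1 = 5.
And Σx·z = -382, Σz = -62.
So MᵀM·[a, b]ᵀ = Mᵀz: [[154, 24]; [24, 5]]·[a, b]ᵀ = [-382, -62]ᵀ.
Determinant 154·5 − 24² = 194.
a = ((-382)·5 − 24·(-62))/194 = -211/97; b = (154·(-62) − 24·(-382))/194 = -190/97.
At x = 2: ẑ = (-211/97)·(2) + (-190/97)·(1) = -612/97.

ẑ = -6.309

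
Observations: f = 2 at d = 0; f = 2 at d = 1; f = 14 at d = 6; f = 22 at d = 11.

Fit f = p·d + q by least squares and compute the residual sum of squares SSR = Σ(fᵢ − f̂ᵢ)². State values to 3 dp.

SSR = 3.532

Normal-equation sums: Σd·d = 158, Σd = 18, Σ1 = 4.
Moment sums: Σd·f = 328, Σf = 40.
So XᵀX·[p, q]ᵀ = Xᵀf: [[158, 18]; [18, 4]]·[p, q]ᵀ = [328, 40]ᵀ.
Determinant 158·4 − 18² = 308.
p = (328·4 − 18·40)/308 = 148/77; q = (158·40 − 18·328)/308 = 104/77.
Residuals: 50/77, -14/11, 86/77, -38/77; SSR = 272/77.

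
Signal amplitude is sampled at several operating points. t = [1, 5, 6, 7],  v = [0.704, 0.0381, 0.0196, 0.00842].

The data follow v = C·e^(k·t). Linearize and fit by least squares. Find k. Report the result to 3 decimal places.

Linearized form: ln v = k·t + ln C. From the 4 transformed points,
AᵀA = [[111.0000, 19.0000]; [19.0000, 4]], rhs = [-73.7221, -12.3279]ᵀ  (here Σt = 19.0000, Σ(t)² = 111.0000, Σln v = -12.3279, Σt·ln v = -73.7221).
Slope k = (n·Σt·ln v − Σt·Σln v)/(n·Σ(t)² − (Σt)²) = (4·-73.7221 − 19.0000·-12.3279)/83.0000 = -0.73082; ln C = (Σln v − k·Σt)/n = 0.38944.

k = -0.731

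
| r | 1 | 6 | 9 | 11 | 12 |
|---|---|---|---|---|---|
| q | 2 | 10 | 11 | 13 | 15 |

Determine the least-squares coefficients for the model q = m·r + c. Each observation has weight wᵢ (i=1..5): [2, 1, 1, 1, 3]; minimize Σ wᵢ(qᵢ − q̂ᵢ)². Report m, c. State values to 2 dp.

The normal system XᵀWX·[m, c]ᵀ = XᵀWq is [[672, 64]; [64, 8]]·[m, c]ᵀ = [846, 83]ᵀ.
Determinant 672·8 − 64² = 1280.
m = (846·8 − 64·83)/1280 = 91/80; c = (672·83 − 64·846)/1280 = 51/40.

m = 1.14, c = 1.28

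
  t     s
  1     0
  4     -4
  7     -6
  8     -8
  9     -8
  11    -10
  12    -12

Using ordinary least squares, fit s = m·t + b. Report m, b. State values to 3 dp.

m = -1.019, b = 0.713

From the data, Σt·t = 476, Σt = 52, Σ1 = 7.
Right-hand side: Σt·s = -448, Σs = -48.
Eliminating b: 7·(row 1) − 52·(row 2) gives 628·m = 7·(-448) − 52·(-48) = -640, so m = -160/157.
Then b = ((-48) − 52·(-160/157))/7 = 112/157.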